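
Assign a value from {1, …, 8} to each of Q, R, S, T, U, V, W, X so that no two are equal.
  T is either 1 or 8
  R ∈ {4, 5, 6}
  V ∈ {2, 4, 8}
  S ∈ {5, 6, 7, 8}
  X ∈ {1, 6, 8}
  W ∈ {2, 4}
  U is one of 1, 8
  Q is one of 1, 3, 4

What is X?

6

The 8 variables draw from only 8 values {1, 2, 3, 4, 5, 6, 7, 8}, so each is used; only Q can be 3, hence Q = 3.
The 7 still-open variables draw from only 7 values {1, 2, 4, 5, 6, 7, 8}, so each is used; only S can be 7, hence S = 7.
The 6 still-open variables together cover exactly {1, 2, 4, 5, 6, 8} — 6 values for 6 variables — and 5 appears only in R's list, so R = 5.
Among the 5 still-open variables, 6 fits only X (and all 5 values in {1, 2, 4, 6, 8} must be used), so X = 6.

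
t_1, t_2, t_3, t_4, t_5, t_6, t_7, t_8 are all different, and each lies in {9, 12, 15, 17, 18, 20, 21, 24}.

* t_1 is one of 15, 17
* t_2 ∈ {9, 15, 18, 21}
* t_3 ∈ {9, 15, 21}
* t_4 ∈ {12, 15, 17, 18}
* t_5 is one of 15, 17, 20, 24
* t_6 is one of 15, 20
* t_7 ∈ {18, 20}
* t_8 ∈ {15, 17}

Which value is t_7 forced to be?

18

The 8 variables together cover exactly {9, 12, 15, 17, 18, 20, 21, 24} — 8 values for 8 variables — and 12 appears only in t_4's list, so t_4 = 12.
Among the 7 still-open variables, 24 fits only t_5 (and all 7 values in {9, 15, 17, 18, 20, 21, 24} must be used), so t_5 = 24.
t_1 and t_8 between them cover only {15, 17} — a naked pair. Remove those values from t_2, t_3, t_6.
t_6 has just one choice, so t_6 = 20. Remove 20 from t_7.
So t_7 = 18.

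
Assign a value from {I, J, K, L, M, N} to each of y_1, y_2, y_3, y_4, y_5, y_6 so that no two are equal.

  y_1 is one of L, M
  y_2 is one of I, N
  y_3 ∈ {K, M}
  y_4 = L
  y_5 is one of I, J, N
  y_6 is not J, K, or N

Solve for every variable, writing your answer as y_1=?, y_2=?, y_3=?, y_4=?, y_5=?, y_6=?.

y_4's domain is down to {L}, so y_4 = L. So y_1, y_6 can't be L.
y_1 must be M (only option left). Eliminate M elsewhere: y_3, y_6.
y_3 has just one choice, so y_3 = K.
That leaves y_6 = I. So y_2, y_5 can't be I.
That leaves y_2 = N. Strike N from y_5.
That leaves y_5 = J.

y_1=M, y_2=N, y_3=K, y_4=L, y_5=J, y_6=I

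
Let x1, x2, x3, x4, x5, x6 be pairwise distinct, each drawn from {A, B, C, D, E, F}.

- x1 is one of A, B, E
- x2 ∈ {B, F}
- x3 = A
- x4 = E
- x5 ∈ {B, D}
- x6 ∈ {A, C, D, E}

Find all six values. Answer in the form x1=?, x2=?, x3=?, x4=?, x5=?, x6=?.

x1=B, x2=F, x3=A, x4=E, x5=D, x6=C

x3's domain is down to {A}, so x3 = A. Remove A from x1, x6.
x4's domain is down to {E}, so x4 = E. Strike E from x1, x6.
x1 must be B (only option left). Remove B from x2, x5.
x2 must be F (only option left).
x5 has just one choice, so x5 = D. Strike D from x6.
x6's domain is down to {C}, so x6 = C.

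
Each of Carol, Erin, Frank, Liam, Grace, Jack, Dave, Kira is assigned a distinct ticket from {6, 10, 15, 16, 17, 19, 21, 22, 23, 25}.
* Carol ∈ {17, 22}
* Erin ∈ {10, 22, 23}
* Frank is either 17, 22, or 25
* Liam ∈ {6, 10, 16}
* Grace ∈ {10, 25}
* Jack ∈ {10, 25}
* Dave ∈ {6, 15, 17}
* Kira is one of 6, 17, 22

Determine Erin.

The 8 variables draw from only 8 values {6, 10, 15, 16, 17, 22, 23, 25}, so each is used; only Dave can be 15, hence Dave = 15.
The 7 still-open variables together cover exactly {6, 10, 16, 17, 22, 23, 25} — 7 values for 7 variables — and 16 appears only in Liam's list, so Liam = 16.
The 6 still-open variables draw from only 6 values {6, 10, 17, 22, 23, 25}, so each is used; only Kira can be 6, hence Kira = 6.
The 5 still-open variables together cover exactly {10, 17, 22, 23, 25} — 5 values for 5 variables — and 23 appears only in Erin's list, so Erin = 23.

23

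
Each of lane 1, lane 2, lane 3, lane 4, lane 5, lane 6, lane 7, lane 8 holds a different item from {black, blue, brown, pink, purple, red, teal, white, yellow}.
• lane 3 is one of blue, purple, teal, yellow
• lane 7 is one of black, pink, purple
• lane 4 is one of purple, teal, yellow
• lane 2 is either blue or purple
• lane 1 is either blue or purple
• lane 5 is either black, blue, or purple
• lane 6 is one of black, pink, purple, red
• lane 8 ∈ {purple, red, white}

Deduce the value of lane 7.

pink

Among the 8 variables, white fits only lane 8 (and all 8 values in {black, blue, pink, purple, red, teal, white, yellow} must be used), so lane 8 = white.
Among the 7 still-open variables, red fits only lane 6 (and all 7 values in {black, blue, pink, purple, red, teal, yellow} must be used), so lane 6 = red.
The 6 still-open variables together cover exactly {black, blue, pink, purple, teal, yellow} — 6 values for 6 variables — and pink appears only in lane 7's list, so lane 7 = pink.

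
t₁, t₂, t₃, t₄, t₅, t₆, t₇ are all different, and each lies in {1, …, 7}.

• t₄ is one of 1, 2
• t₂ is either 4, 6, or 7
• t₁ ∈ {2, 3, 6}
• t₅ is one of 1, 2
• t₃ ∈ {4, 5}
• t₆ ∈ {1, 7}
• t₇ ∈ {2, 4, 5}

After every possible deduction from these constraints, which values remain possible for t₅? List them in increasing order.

The 7 variables together cover exactly {1, 2, 3, 4, 5, 6, 7} — 7 values for 7 variables — and 3 appears only in t₁'s list, so t₁ = 3.
Among the 6 still-open variables, 6 fits only t₂ (and all 6 values in {1, 2, 4, 5, 6, 7} must be used), so t₂ = 6.
The 5 still-open variables draw from only 5 values {1, 2, 4, 5, 7}, so each is used; only t₆ can be 7, hence t₆ = 7.
t₄ and t₅ between them cover only {1, 2} — a naked pair. Remove those values from t₇.
No further eliminations apply; t₅ can still be any of 1, 2.

1, 2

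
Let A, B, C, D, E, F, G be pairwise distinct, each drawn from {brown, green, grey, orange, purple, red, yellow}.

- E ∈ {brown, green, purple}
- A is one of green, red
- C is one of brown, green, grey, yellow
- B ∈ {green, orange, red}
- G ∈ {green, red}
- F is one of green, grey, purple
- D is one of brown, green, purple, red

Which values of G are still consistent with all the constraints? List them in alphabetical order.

green, red

Among the 7 variables, orange fits only B (and all 7 values in {brown, green, grey, orange, purple, red, yellow} must be used), so B = orange.
The 6 still-open variables draw from only 6 values {brown, green, grey, purple, red, yellow}, so each is used; only C can be yellow, hence C = yellow.
Among the 5 still-open variables, grey fits only F (and all 5 values in {brown, green, grey, purple, red} must be used), so F = grey.
A and G share exactly the 2 values {green, red}; by pigeonhole those values go to them, so strike green, red from D, E.
No further eliminations apply; G can still be any of green, red.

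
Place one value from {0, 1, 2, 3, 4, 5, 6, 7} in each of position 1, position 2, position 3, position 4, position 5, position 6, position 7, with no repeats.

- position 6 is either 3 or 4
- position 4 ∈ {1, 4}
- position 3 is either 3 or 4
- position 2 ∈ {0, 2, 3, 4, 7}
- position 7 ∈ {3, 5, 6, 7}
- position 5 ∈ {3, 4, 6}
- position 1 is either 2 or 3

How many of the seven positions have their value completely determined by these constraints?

3

position 3 and position 6 share exactly the 2 values {3, 4}; by pigeonhole those values go to them, so strike 3, 4 from position 1, position 2, position 4, position 5, position 7.
position 1's domain is down to {2}, so position 1 = 2. Remove 2 from position 2.
position 4's domain is down to {1}, so position 4 = 1.
position 5 must be 6 (only option left). Strike 6 from position 7.
Determined: position 1=2, position 4=1, position 5=6. The other positions each still have more than one consistent value. That makes 3.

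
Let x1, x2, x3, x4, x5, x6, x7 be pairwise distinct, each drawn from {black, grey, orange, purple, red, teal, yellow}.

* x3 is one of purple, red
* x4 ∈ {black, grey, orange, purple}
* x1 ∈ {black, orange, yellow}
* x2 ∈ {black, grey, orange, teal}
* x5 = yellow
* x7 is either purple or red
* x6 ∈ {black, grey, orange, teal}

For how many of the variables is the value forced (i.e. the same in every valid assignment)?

1

x5 has just one choice, so x5 = yellow. So x1 can't be yellow.
x3 and x7 between them cover only {purple, red} — a naked pair. Remove those values from x4.
Determined: x5=yellow. The other variables each still have more than one consistent value. That makes 1.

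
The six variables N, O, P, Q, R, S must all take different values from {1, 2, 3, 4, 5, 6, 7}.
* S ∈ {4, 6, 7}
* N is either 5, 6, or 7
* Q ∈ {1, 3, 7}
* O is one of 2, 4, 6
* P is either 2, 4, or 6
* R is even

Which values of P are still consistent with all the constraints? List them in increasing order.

O, P, R between them cover only {2, 4, 6} — a naked triple. Remove those values from N, S.
S has just one choice, so S = 7. Remove 7 from N, Q.
That leaves N = 5.
No further eliminations apply; P can still be any of 2, 4, 6.

2, 4, 6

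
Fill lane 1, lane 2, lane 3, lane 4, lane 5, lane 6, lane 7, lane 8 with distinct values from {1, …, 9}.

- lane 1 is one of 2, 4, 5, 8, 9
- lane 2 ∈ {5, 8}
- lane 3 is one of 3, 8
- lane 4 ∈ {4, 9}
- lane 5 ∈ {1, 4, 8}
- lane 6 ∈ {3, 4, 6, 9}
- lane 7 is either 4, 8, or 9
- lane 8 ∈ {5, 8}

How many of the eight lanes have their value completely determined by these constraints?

4

Among the 8 variables, 1 fits only lane 5 (and all 8 values in {1, 2, 3, 4, 5, 6, 8, 9} must be used), so lane 5 = 1.
The 7 still-open variables draw from only 7 values {2, 3, 4, 5, 6, 8, 9}, so each is used; only lane 1 can be 2, hence lane 1 = 2.
The 6 still-open variables draw from only 6 values {3, 4, 5, 6, 8, 9}, so each is used; only lane 6 can be 6, hence lane 6 = 6.
Among the 5 still-open variables, 3 fits only lane 3 (and all 5 values in {3, 4, 5, 8, 9} must be used), so lane 3 = 3.
lane 2 and lane 8 share exactly the 2 values {5, 8}; by pigeonhole those values go to them, so strike 5, 8 from lane 7.
Determined: lane 1=2, lane 3=3, lane 5=1, lane 6=6. The other lanes each still have more than one consistent value. That makes 4.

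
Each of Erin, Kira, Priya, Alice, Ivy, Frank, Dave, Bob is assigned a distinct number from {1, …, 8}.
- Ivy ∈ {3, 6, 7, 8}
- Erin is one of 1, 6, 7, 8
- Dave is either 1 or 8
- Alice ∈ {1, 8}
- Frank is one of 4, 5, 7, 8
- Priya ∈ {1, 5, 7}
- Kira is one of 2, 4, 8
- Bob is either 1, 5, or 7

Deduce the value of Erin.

6

The 8 variables draw from only 8 values {1, 2, 3, 4, 5, 6, 7, 8}, so each is used; only Kira can be 2, hence Kira = 2.
The 7 still-open variables draw from only 7 values {1, 3, 4, 5, 6, 7, 8}, so each is used; only Ivy can be 3, hence Ivy = 3.
Among the 6 still-open variables, 4 fits only Frank (and all 6 values in {1, 4, 5, 6, 7, 8} must be used), so Frank = 4.
The 5 still-open variables together cover exactly {1, 5, 6, 7, 8} — 5 values for 5 variables — and 6 appears only in Erin's list, so Erin = 6.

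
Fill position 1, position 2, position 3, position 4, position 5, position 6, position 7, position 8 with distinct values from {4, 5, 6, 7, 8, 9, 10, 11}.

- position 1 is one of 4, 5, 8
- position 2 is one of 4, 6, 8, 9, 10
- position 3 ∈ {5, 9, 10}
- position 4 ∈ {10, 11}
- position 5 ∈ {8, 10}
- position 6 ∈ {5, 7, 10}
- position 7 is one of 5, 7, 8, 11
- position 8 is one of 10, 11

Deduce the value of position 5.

The 8 variables draw from only 8 values {4, 5, 6, 7, 8, 9, 10, 11}, so each is used; only position 2 can be 6, hence position 2 = 6.
The 7 still-open variables together cover exactly {4, 5, 7, 8, 9, 10, 11} — 7 values for 7 variables — and 4 appears only in position 1's list, so position 1 = 4.
The 6 still-open variables together cover exactly {5, 7, 8, 9, 10, 11} — 6 values for 6 variables — and 9 appears only in position 3's list, so position 3 = 9.
The 2 variables position 4 and position 8 are confined to {10, 11}, which locks those values in; drop them from position 5, position 6, position 7.
So position 5 = 8.

8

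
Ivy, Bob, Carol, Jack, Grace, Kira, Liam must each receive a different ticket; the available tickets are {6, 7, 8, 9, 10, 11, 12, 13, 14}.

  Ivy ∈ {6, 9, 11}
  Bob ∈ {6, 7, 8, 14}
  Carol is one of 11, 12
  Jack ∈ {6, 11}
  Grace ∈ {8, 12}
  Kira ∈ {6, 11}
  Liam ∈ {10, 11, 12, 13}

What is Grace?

The 2 variables Jack and Kira are confined to {6, 11}, which locks those values in; drop them from Ivy, Bob, Carol, Liam.
Ivy has just one choice, so Ivy = 9.
That leaves Carol = 12. So Grace, Liam can't be 12.
So Grace = 8.

8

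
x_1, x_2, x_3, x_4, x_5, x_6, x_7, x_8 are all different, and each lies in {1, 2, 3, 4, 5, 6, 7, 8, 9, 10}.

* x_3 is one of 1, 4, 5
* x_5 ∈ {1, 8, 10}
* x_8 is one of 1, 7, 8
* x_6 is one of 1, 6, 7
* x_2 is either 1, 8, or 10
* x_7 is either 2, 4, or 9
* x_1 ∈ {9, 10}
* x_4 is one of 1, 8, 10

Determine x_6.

6

x_2, x_4, x_5 between them cover only {1, 8, 10} — a naked triple. Remove those values from x_1, x_3, x_6, x_8.
x_1 must be 9 (only option left). Strike 9 from x_7.
x_8 must be 7 (only option left). So x_6 can't be 7.
So x_6 = 6.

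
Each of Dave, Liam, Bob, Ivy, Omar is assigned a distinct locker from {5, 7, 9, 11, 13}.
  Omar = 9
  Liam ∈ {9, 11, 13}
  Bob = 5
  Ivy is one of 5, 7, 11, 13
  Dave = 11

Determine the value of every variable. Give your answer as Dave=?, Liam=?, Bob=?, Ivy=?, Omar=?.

Dave has just one choice, so Dave = 11. Strike 11 from Liam, Ivy.
Bob's domain is down to {5}, so Bob = 5. Strike 5 from Ivy.
Omar must be 9 (only option left). Strike 9 from Liam.
Liam's domain is down to {13}, so Liam = 13. So Ivy can't be 13.
Ivy has just one choice, so Ivy = 7.

Dave=11, Liam=13, Bob=5, Ivy=7, Omar=9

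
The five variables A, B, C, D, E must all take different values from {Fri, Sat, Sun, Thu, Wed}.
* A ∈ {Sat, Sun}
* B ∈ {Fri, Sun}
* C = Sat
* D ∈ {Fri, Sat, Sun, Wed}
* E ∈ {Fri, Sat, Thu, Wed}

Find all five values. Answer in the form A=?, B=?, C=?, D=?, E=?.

C must be Sat (only option left). Eliminate Sat elsewhere: A, D, E.
That leaves A = Sun. So B, D can't be Sun.
That leaves B = Fri. Remove Fri from D, E.
D must be Wed (only option left). So E can't be Wed.
E's domain is down to {Thu}, so E = Thu.

A=Sun, B=Fri, C=Sat, D=Wed, E=Thu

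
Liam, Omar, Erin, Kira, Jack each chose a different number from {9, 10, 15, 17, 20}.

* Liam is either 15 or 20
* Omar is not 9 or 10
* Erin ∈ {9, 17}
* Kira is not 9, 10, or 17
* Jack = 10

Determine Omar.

Jack must be 10 (only option left).
The 4 still-open variables together cover exactly {9, 15, 17, 20} — 4 values for 4 variables — and 9 appears only in Erin's list, so Erin = 9.
Among the 3 still-open variables, 17 fits only Omar (and all 3 values in {15, 17, 20} must be used), so Omar = 17.

17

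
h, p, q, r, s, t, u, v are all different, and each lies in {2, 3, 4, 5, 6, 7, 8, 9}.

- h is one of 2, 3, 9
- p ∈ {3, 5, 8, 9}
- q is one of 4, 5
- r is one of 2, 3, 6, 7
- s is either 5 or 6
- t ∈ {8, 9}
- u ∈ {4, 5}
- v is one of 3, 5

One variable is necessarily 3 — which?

The 8 variables draw from only 8 values {2, 3, 4, 5, 6, 7, 8, 9}, so each is used; only r can be 7, hence r = 7.
Among the 7 still-open variables, 2 fits only h (and all 7 values in {2, 3, 4, 5, 6, 8, 9} must be used), so h = 2.
The 6 still-open variables draw from only 6 values {3, 4, 5, 6, 8, 9}, so each is used; only s can be 6, hence s = 6.
q and u between them cover only {4, 5} — a naked pair. Remove those values from p, v.
So 3 goes to v.

v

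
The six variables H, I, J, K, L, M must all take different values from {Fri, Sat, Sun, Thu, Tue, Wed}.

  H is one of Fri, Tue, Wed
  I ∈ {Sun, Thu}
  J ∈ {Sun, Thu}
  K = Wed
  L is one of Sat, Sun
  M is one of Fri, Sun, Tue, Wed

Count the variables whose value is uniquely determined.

K must be Wed (only option left). Eliminate Wed elsewhere: H, M.
The 5 still-open variables draw from only 5 values {Fri, Sat, Sun, Thu, Tue}, so each is used; only L can be Sat, hence L = Sat.
The 2 variables I and J are confined to {Sun, Thu}, which locks those values in; drop them from M.
Determined: K=Wed, L=Sat. The other variables each still have more than one consistent value. That makes 2.

2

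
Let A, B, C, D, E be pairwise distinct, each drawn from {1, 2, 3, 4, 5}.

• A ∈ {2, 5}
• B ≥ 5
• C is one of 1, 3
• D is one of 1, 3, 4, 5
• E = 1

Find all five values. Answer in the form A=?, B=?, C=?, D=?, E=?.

B's domain is down to {5}, so B = 5. Eliminate 5 elsewhere: A, D.
E must be 1 (only option left). Strike 1 from C, D.
A has just one choice, so A = 2.
C must be 3 (only option left). Eliminate 3 elsewhere: D.
D has just one choice, so D = 4.

A=2, B=5, C=3, D=4, E=1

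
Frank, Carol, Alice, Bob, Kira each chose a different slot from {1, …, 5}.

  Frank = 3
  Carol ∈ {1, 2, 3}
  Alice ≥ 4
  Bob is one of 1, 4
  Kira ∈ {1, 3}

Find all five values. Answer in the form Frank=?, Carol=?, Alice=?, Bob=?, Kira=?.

Frank=3, Carol=2, Alice=5, Bob=4, Kira=1

Frank's domain is down to {3}, so Frank = 3. Strike 3 from Carol, Kira.
That leaves Kira = 1. Strike 1 from Carol, Bob.
Carol's domain is down to {2}, so Carol = 2.
Bob has just one choice, so Bob = 4. Strike 4 from Alice.
Alice's domain is down to {5}, so Alice = 5.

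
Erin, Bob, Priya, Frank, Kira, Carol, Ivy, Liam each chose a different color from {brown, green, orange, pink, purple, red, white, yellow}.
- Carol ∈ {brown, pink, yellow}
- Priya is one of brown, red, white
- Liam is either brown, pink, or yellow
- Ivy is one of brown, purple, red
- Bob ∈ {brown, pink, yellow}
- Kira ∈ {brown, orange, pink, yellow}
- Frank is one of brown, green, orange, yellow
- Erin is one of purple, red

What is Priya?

The 8 variables together cover exactly {brown, green, orange, pink, purple, red, white, yellow} — 8 values for 8 variables — and green appears only in Frank's list, so Frank = green.
The 7 still-open variables draw from only 7 values {brown, orange, pink, purple, red, white, yellow}, so each is used; only Kira can be orange, hence Kira = orange.
The 6 still-open variables draw from only 6 values {brown, pink, purple, red, white, yellow}, so each is used; only Priya can be white, hence Priya = white.

white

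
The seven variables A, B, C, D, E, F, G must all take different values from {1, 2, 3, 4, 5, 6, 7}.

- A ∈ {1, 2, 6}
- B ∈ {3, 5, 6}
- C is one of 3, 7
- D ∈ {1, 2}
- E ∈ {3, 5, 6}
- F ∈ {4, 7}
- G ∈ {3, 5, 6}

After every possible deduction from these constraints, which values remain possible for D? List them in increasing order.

Among the 7 variables, 4 fits only F (and all 7 values in {1, 2, 3, 4, 5, 6, 7} must be used), so F = 4.
The 6 still-open variables together cover exactly {1, 2, 3, 5, 6, 7} — 6 values for 6 variables — and 7 appears only in C's list, so C = 7.
B, E, G between them cover only {3, 5, 6} — a naked triple. Remove those values from A.
No further eliminations apply; D can still be any of 1, 2.

1, 2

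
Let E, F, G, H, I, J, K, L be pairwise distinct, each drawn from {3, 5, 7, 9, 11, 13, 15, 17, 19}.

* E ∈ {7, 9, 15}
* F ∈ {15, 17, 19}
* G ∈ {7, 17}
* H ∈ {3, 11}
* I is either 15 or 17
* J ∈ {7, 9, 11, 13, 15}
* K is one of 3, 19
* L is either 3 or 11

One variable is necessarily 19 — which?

The 8 variables together cover exactly {3, 7, 9, 11, 13, 15, 17, 19} — 8 values for 8 variables — and 13 appears only in J's list, so J = 13.
Among the 7 still-open variables, 9 fits only E (and all 7 values in {3, 7, 9, 11, 15, 17, 19} must be used), so E = 9.
Among the 6 still-open variables, 7 fits only G (and all 6 values in {3, 7, 11, 15, 17, 19} must be used), so G = 7.
H and L share exactly the 2 values {3, 11}; by pigeonhole those values go to them, so strike 3, 11 from K.
So 19 goes to K.

K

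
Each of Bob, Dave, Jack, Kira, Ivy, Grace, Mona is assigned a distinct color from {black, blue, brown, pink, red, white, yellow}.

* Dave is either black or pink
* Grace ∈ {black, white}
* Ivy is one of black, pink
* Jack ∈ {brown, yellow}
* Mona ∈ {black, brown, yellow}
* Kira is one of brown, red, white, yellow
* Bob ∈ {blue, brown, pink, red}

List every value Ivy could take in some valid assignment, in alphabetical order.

Among the 7 variables, blue fits only Bob (and all 7 values in {black, blue, brown, pink, red, white, yellow} must be used), so Bob = blue.
The 6 still-open variables together cover exactly {black, brown, pink, red, white, yellow} — 6 values for 6 variables — and red appears only in Kira's list, so Kira = red.
The 5 still-open variables draw from only 5 values {black, brown, pink, white, yellow}, so each is used; only Grace can be white, hence Grace = white.
Dave and Ivy share exactly the 2 values {black, pink}; by pigeonhole those values go to them, so strike black, pink from Mona.
No further eliminations apply; Ivy can still be any of black, pink.

black, pink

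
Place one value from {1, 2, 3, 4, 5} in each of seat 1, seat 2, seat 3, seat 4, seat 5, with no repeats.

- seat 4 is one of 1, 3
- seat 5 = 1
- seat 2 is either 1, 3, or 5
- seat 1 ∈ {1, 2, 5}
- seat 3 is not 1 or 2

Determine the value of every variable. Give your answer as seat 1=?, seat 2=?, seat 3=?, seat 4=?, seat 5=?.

seat 5 must be 1 (only option left). Remove 1 from seat 1, seat 2, seat 4.
seat 4 must be 3 (only option left). Strike 3 from seat 2, seat 3.
That leaves seat 2 = 5. Remove 5 from seat 1, seat 3.
seat 3 has just one choice, so seat 3 = 4.
seat 1 has just one choice, so seat 1 = 2.

seat 1=2, seat 2=5, seat 3=4, seat 4=3, seat 5=1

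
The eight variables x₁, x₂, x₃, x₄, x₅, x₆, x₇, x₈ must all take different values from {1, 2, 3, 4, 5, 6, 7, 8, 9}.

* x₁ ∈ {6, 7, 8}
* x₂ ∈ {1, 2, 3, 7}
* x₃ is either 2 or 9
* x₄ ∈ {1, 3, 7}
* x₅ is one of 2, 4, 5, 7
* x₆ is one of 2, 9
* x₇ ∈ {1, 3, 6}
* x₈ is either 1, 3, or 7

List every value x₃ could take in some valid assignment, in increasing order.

The 2 variables x₃ and x₆ are confined to {2, 9}, which locks those values in; drop them from x₂, x₅.
x₂, x₄, x₈ share exactly the 3 values {1, 3, 7}; by pigeonhole those values go to them, so strike 1, 3, 7 from x₁, x₅, x₇.
x₇ has just one choice, so x₇ = 6. Remove 6 from x₁.
x₁ has just one choice, so x₁ = 8.
No further eliminations apply; x₃ can still be any of 2, 9.

2, 9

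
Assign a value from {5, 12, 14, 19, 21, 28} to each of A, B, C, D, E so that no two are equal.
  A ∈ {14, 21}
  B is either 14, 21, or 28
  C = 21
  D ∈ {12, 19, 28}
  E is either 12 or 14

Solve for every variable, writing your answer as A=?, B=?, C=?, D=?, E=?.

C has just one choice, so C = 21. Remove 21 from A, B.
That leaves A = 14. So B, E can't be 14.
B has just one choice, so B = 28. Strike 28 from D.
E's domain is down to {12}, so E = 12. Strike 12 from D.
That leaves D = 19.

A=14, B=28, C=21, D=19, E=12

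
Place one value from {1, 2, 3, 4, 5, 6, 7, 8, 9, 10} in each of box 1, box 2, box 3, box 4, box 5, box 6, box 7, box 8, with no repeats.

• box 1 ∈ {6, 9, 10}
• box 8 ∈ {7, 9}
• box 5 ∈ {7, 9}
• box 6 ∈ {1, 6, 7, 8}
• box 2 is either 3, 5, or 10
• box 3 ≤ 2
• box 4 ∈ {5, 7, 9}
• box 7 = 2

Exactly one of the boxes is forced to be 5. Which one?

box 7's domain is down to {2}, so box 7 = 2. Eliminate 2 elsewhere: box 3.
That leaves box 3 = 1. Strike 1 from box 6.
box 5 and box 8 share exactly the 2 values {7, 9}; by pigeonhole those values go to them, so strike 7, 9 from box 1, box 4, box 6.

box 4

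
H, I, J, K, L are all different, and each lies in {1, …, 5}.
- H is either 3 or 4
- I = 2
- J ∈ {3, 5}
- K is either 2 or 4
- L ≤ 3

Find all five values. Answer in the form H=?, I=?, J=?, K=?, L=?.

I's domain is down to {2}, so I = 2. Remove 2 from K, L.
K's domain is down to {4}, so K = 4. Strike 4 from H.
That leaves H = 3. Strike 3 from J, L.
That leaves J = 5.
L has just one choice, so L = 1.

H=3, I=2, J=5, K=4, L=1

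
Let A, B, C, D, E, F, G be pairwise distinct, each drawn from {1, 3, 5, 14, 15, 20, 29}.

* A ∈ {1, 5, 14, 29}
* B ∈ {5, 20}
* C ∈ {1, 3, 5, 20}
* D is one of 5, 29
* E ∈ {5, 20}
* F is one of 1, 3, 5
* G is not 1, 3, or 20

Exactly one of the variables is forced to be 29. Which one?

The 7 variables draw from only 7 values {1, 3, 5, 14, 15, 20, 29}, so each is used; only G can be 15, hence G = 15.
The 6 still-open variables draw from only 6 values {1, 3, 5, 14, 20, 29}, so each is used; only A can be 14, hence A = 14.
The 5 still-open variables together cover exactly {1, 3, 5, 20, 29} — 5 values for 5 variables — and 29 appears only in D's list, so D = 29.

D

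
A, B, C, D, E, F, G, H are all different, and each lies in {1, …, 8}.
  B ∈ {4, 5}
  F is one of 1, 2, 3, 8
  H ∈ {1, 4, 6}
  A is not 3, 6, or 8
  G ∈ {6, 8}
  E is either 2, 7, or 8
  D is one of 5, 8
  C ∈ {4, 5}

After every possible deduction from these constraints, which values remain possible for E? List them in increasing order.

2, 7

The 8 variables draw from only 8 values {1, 2, 3, 4, 5, 6, 7, 8}, so each is used; only F can be 3, hence F = 3.
The 2 variables B and C are confined to {4, 5}, which locks those values in; drop them from A, D, H.
D must be 8 (only option left). So E, G can't be 8.
That leaves G = 6. So H can't be 6.
H must be 1 (only option left). Eliminate 1 elsewhere: A.
No further eliminations apply; E can still be any of 2, 7.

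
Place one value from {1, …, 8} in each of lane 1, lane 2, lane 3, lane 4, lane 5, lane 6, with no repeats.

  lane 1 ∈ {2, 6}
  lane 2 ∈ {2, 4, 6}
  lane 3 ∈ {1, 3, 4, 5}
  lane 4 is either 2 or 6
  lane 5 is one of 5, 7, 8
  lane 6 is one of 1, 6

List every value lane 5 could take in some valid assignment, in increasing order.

The 2 variables lane 1 and lane 4 are confined to {2, 6}, which locks those values in; drop them from lane 2, lane 6.
lane 2 has just one choice, so lane 2 = 4. So lane 3 can't be 4.
lane 6's domain is down to {1}, so lane 6 = 1. So lane 3 can't be 1.
No further eliminations apply; lane 5 can still be any of 5, 7, 8.

5, 7, 8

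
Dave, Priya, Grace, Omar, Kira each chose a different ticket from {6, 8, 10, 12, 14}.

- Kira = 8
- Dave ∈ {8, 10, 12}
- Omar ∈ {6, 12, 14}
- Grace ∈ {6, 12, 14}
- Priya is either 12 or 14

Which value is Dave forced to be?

10

Kira's domain is down to {8}, so Kira = 8. Remove 8 from Dave.
The 4 still-open variables draw from only 4 values {6, 10, 12, 14}, so each is used; only Dave can be 10, hence Dave = 10.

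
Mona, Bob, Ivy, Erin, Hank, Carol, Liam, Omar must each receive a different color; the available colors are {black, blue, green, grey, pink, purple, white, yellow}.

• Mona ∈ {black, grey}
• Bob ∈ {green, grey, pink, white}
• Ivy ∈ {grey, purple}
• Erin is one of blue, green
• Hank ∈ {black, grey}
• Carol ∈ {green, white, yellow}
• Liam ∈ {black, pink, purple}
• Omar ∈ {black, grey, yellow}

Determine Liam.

pink

The 8 variables together cover exactly {black, blue, green, grey, pink, purple, white, yellow} — 8 values for 8 variables — and blue appears only in Erin's list, so Erin = blue.
Mona and Hank between them cover only {black, grey} — a naked pair. Remove those values from Bob, Ivy, Liam, Omar.
Ivy must be purple (only option left). Strike purple from Liam.
So Liam = pink.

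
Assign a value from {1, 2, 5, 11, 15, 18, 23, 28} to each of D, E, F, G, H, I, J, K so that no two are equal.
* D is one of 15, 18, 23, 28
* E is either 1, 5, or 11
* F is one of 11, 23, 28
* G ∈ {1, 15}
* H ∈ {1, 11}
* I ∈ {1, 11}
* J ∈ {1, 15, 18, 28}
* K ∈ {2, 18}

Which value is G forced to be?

The 8 variables together cover exactly {1, 2, 5, 11, 15, 18, 23, 28} — 8 values for 8 variables — and 2 appears only in K's list, so K = 2.
The 7 still-open variables together cover exactly {1, 5, 11, 15, 18, 23, 28} — 7 values for 7 variables — and 5 appears only in E's list, so E = 5.
H and I between them cover only {1, 11} — a naked pair. Remove those values from F, G, J.
So G = 15.

15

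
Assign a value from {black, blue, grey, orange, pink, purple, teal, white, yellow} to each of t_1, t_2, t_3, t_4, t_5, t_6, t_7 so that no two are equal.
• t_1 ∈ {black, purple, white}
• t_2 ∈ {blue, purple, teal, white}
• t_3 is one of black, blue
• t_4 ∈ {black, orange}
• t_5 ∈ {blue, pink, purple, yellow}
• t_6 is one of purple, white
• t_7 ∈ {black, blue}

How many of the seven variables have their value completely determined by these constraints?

2

t_3 and t_7 share exactly the 2 values {black, blue}; by pigeonhole those values go to them, so strike black, blue from t_1, t_2, t_4, t_5.
That leaves t_4 = orange.
t_1 and t_6 share exactly the 2 values {purple, white}; by pigeonhole those values go to them, so strike purple, white from t_2, t_5.
t_2 must be teal (only option left).
Determined: t_2=teal, t_4=orange. The other variables each still have more than one consistent value. That makes 2.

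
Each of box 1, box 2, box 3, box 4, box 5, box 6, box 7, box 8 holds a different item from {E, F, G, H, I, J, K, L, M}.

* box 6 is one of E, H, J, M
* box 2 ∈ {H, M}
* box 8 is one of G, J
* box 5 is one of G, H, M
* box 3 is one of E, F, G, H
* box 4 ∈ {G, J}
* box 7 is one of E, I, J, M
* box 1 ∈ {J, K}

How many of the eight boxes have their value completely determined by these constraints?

The 8 variables draw from only 8 values {E, F, G, H, I, J, K, M}, so each is used; only box 3 can be F, hence box 3 = F.
The 7 still-open variables draw from only 7 values {E, G, H, I, J, K, M}, so each is used; only box 7 can be I, hence box 7 = I.
The 6 still-open variables together cover exactly {E, G, H, J, K, M} — 6 values for 6 variables — and E appears only in box 6's list, so box 6 = E.
The 5 still-open variables together cover exactly {G, H, J, K, M} — 5 values for 5 variables — and K appears only in box 1's list, so box 1 = K.
box 4 and box 8 between them cover only {G, J} — a naked pair. Remove those values from box 5.
Determined: box 1=K, box 3=F, box 6=E, box 7=I. The other boxes each still have more than one consistent value. That makes 4.

4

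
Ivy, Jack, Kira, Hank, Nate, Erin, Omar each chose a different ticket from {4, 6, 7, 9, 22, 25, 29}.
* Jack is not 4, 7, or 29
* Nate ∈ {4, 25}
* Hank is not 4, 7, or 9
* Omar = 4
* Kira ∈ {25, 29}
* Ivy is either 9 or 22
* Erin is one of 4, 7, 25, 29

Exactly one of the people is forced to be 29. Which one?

Kira

Omar's domain is down to {4}, so Omar = 4. So Nate, Erin can't be 4.
Nate has just one choice, so Nate = 25. Strike 25 from Jack, Kira, Hank, Erin.
So 29 goes to Kira.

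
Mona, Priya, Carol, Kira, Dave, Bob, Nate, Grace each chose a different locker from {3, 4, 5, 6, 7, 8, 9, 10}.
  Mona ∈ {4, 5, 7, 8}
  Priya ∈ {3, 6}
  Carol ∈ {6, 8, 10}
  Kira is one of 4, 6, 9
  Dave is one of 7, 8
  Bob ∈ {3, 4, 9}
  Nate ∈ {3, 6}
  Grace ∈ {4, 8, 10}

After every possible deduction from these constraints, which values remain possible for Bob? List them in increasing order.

4, 9

The 8 variables together cover exactly {3, 4, 5, 6, 7, 8, 9, 10} — 8 values for 8 variables — and 5 appears only in Mona's list, so Mona = 5.
The 7 still-open variables together cover exactly {3, 4, 6, 7, 8, 9, 10} — 7 values for 7 variables — and 7 appears only in Dave's list, so Dave = 7.
Priya and Nate share exactly the 2 values {3, 6}; by pigeonhole those values go to them, so strike 3, 6 from Carol, Kira, Bob.
The 2 variables Kira and Bob are confined to {4, 9}, which locks those values in; drop them from Grace.
No further eliminations apply; Bob can still be any of 4, 9.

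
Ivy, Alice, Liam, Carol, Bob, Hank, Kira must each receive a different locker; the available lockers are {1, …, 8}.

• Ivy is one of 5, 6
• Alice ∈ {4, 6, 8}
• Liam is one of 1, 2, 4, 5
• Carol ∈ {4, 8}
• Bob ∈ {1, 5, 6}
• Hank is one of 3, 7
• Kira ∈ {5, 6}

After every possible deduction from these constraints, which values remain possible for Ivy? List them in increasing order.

Ivy and Kira between them cover only {5, 6} — a naked pair. Remove those values from Alice, Liam, Bob.
That leaves Bob = 1. Strike 1 from Liam.
The 2 variables Alice and Carol are confined to {4, 8}, which locks those values in; drop them from Liam.
Liam's domain is down to {2}, so Liam = 2.
No further eliminations apply; Ivy can still be any of 5, 6.

5, 6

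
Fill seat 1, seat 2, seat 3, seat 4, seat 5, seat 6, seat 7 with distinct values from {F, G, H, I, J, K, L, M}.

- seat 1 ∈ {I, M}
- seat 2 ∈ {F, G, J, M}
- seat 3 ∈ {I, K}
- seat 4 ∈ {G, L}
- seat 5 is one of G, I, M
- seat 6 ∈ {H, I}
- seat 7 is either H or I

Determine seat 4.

L

The 2 variables seat 6 and seat 7 are confined to {H, I}, which locks those values in; drop them from seat 1, seat 3, seat 5.
seat 1 has just one choice, so seat 1 = M. Eliminate M elsewhere: seat 2, seat 5.
seat 3 has just one choice, so seat 3 = K.
seat 5 has just one choice, so seat 5 = G. Eliminate G elsewhere: seat 2, seat 4.
So seat 4 = L.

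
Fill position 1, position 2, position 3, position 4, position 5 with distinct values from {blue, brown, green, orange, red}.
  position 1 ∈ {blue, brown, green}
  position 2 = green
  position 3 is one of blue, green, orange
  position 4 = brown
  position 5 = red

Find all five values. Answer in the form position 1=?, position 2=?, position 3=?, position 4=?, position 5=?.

position 2's domain is down to {green}, so position 2 = green. So position 1, position 3 can't be green.
position 4 has just one choice, so position 4 = brown. Remove brown from position 1.
position 5's domain is down to {red}, so position 5 = red.
position 1 must be blue (only option left). So position 3 can't be blue.
That leaves position 3 = orange.

position 1=blue, position 2=green, position 3=orange, position 4=brown, position 5=red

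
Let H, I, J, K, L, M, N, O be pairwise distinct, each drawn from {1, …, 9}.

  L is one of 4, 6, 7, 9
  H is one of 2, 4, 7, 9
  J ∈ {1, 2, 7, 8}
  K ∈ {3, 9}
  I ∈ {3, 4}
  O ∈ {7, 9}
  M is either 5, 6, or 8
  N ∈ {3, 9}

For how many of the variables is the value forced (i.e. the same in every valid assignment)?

4

K and N share exactly the 2 values {3, 9}; by pigeonhole those values go to them, so strike 3, 9 from H, I, L, O.
I must be 4 (only option left). Remove 4 from H, L.
O's domain is down to {7}, so O = 7. Eliminate 7 elsewhere: H, J, L.
H's domain is down to {2}, so H = 2. Strike 2 from J.
L has just one choice, so L = 6. Strike 6 from M.
Determined: H=2, I=4, L=6, O=7. The other variables each still have more than one consistent value. That makes 4.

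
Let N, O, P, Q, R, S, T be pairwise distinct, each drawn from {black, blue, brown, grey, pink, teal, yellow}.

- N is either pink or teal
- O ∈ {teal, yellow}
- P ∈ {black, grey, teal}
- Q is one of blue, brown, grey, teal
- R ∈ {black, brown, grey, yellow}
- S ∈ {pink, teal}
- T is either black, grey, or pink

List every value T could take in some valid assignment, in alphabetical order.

The 7 variables draw from only 7 values {black, blue, brown, grey, pink, teal, yellow}, so each is used; only Q can be blue, hence Q = blue.
The 6 still-open variables together cover exactly {black, brown, grey, pink, teal, yellow} — 6 values for 6 variables — and brown appears only in R's list, so R = brown.
The 5 still-open variables draw from only 5 values {black, grey, pink, teal, yellow}, so each is used; only O can be yellow, hence O = yellow.
N and S between them cover only {pink, teal} — a naked pair. Remove those values from P, T.
No further eliminations apply; T can still be any of black, grey.

black, grey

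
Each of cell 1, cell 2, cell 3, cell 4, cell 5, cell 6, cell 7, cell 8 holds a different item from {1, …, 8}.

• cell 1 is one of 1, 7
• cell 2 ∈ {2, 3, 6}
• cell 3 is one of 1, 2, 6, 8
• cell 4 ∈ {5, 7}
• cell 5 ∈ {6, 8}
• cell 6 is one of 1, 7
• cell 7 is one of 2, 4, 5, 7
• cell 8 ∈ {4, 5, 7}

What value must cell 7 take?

2

Among the 8 variables, 3 fits only cell 2 (and all 8 values in {1, 2, 3, 4, 5, 6, 7, 8} must be used), so cell 2 = 3.
The 2 variables cell 1 and cell 6 are confined to {1, 7}, which locks those values in; drop them from cell 3, cell 4, cell 7, cell 8.
That leaves cell 4 = 5. So cell 7, cell 8 can't be 5.
cell 8 must be 4 (only option left). Remove 4 from cell 7.
So cell 7 = 2.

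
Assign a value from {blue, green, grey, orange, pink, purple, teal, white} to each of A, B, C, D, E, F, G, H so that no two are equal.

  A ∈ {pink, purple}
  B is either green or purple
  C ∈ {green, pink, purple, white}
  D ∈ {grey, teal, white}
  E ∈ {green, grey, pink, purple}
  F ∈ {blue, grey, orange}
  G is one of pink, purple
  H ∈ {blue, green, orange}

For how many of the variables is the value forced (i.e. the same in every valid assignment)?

The 8 variables together cover exactly {blue, green, grey, orange, pink, purple, teal, white} — 8 values for 8 variables — and teal appears only in D's list, so D = teal.
The 7 still-open variables draw from only 7 values {blue, green, grey, orange, pink, purple, white}, so each is used; only C can be white, hence C = white.
A and G share exactly the 2 values {pink, purple}; by pigeonhole those values go to them, so strike pink, purple from B, E.
B's domain is down to {green}, so B = green. Remove green from E, H.
That leaves E = grey. Strike grey from F.
Determined: B=green, C=white, D=teal, E=grey. The other variables each still have more than one consistent value. That makes 4.

4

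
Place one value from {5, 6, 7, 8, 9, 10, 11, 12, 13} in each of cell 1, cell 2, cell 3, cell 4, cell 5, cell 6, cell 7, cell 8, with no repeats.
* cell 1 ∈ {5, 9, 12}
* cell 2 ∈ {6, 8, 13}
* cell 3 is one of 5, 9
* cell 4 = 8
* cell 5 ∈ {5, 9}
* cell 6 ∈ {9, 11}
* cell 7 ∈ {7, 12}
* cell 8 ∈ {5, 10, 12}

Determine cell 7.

cell 4 must be 8 (only option left). So cell 2 can't be 8.
cell 3 and cell 5 share exactly the 2 values {5, 9}; by pigeonhole those values go to them, so strike 5, 9 from cell 1, cell 6, cell 8.
cell 1 must be 12 (only option left). So cell 7, cell 8 can't be 12.
So cell 7 = 7.

7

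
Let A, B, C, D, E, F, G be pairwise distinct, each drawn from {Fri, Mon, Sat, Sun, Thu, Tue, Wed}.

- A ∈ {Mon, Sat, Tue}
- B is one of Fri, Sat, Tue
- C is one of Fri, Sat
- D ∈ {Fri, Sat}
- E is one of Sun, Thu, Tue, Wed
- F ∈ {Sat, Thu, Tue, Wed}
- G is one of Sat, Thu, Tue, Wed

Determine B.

Tue

Among the 7 variables, Mon fits only A (and all 7 values in {Fri, Mon, Sat, Sun, Thu, Tue, Wed} must be used), so A = Mon.
The 6 still-open variables together cover exactly {Fri, Sat, Sun, Thu, Tue, Wed} — 6 values for 6 variables — and Sun appears only in E's list, so E = Sun.
C and D share exactly the 2 values {Fri, Sat}; by pigeonhole those values go to them, so strike Fri, Sat from B, F, G.
So B = Tue.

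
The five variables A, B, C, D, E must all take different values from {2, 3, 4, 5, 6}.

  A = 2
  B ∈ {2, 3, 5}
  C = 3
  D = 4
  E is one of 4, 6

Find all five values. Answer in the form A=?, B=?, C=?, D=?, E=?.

A has just one choice, so A = 2. Remove 2 from B.
That leaves C = 3. So B can't be 3.
That leaves D = 4. Remove 4 from E.
E's domain is down to {6}, so E = 6.
That leaves B = 5.

A=2, B=5, C=3, D=4, E=6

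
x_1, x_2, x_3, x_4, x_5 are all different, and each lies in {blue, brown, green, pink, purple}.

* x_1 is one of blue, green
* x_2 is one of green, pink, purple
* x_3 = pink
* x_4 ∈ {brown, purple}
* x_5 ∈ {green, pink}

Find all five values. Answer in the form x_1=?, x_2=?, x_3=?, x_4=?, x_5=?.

x_1=blue, x_2=purple, x_3=pink, x_4=brown, x_5=green

x_3 must be pink (only option left). So x_2, x_5 can't be pink.
x_5 has just one choice, so x_5 = green. Remove green from x_1, x_2.
x_1 must be blue (only option left).
x_2 must be purple (only option left). Remove purple from x_4.
x_4 must be brown (only option left).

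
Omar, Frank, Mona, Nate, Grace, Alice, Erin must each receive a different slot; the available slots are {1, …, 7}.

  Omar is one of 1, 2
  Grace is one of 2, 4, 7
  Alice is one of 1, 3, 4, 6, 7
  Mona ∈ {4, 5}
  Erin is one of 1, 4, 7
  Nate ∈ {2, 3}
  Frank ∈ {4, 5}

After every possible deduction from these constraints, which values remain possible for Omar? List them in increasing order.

1, 2

The 7 variables together cover exactly {1, 2, 3, 4, 5, 6, 7} — 7 values for 7 variables — and 6 appears only in Alice's list, so Alice = 6.
The 6 still-open variables draw from only 6 values {1, 2, 3, 4, 5, 7}, so each is used; only Nate can be 3, hence Nate = 3.
The 2 variables Frank and Mona are confined to {4, 5}, which locks those values in; drop them from Grace, Erin.
No further eliminations apply; Omar can still be any of 1, 2.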